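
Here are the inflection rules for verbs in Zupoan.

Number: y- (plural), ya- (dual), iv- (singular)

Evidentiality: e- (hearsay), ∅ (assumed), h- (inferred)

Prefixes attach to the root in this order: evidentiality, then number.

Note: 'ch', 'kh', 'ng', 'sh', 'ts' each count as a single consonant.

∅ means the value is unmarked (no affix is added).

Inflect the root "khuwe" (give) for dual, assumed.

yakhuwe

evidentiality = assumed: zero marking, form stays khuwe.
Attach number dual ya- → yakhuwe.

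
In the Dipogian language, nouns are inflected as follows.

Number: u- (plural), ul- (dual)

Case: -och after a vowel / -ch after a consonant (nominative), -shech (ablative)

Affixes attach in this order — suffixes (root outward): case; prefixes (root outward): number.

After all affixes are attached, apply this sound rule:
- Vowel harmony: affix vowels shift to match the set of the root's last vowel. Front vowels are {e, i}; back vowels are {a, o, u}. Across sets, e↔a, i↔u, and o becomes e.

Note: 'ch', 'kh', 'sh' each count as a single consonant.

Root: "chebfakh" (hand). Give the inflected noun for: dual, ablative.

ulchebfakhshach

Attach number dual ul- → ulchebfakh.
Attach case ablative -shech → ulchebfakhshech.
Apply vowel harmony: ulchebfakhshech → ulchebfakhshach.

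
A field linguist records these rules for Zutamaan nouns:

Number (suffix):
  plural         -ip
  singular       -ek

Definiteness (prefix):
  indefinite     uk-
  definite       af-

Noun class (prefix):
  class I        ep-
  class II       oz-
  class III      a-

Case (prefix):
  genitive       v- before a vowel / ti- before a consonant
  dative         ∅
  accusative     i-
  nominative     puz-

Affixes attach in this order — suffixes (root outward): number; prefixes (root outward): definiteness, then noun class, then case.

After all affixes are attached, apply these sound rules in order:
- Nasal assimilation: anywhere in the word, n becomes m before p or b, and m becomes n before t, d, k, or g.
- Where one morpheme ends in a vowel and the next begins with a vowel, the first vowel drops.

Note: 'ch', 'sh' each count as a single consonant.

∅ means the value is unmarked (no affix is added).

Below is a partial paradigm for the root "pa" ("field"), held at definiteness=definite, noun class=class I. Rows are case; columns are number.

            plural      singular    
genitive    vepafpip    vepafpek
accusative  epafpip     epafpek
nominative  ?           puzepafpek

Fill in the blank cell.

puzepafpip

Attach definiteness definite af- → afpa.
Attach noun class class I ep- → epafpa.
Attach case nominative puz- → puzepafpa.
Attach number plural -ip → puzepafpaip.
Nasal assimilation: no change.
Apply vowel deletion: puzepafpaip → puzepafpip.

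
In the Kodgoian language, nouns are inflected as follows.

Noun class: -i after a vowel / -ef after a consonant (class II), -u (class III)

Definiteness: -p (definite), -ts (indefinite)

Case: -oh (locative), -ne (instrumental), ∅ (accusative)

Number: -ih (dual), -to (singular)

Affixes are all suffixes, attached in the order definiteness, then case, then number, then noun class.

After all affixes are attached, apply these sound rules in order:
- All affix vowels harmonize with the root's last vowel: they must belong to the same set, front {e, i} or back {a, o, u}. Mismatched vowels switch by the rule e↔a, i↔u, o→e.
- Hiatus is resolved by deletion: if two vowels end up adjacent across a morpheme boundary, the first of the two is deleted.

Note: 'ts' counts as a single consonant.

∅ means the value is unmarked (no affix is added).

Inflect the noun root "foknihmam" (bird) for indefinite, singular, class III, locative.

foknihmamtsohtu

Attach definiteness indefinite -ts → foknihmamts.
Attach case locative -oh → foknihmamtsoh.
Attach number singular -to → foknihmamtsohto.
Attach noun class class III -u → foknihmamtsohtou.
Vowel harmony: no change.
Apply vowel deletion: foknihmamtsohtou → foknihmamtsohtu.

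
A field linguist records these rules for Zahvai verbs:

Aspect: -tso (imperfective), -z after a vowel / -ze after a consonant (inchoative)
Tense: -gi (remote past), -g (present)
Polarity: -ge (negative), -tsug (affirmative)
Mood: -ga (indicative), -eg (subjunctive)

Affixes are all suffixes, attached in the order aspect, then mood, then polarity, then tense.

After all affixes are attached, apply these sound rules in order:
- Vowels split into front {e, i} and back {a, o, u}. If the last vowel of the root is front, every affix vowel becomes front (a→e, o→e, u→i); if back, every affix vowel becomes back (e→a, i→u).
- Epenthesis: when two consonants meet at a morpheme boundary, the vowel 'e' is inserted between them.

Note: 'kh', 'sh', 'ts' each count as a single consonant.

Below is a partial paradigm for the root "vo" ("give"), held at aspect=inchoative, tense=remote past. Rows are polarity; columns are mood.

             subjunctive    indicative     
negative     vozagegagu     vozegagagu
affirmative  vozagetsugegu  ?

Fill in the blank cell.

Attach aspect inchoative -z (after vowel 'o') → voz.
Attach mood indicative -ga → vozga.
Attach polarity affirmative -tsug → vozgatsug.
Attach tense remote past -gi → vozgatsuggi.
Apply vowel harmony: vozgatsuggi → vozgatsuggu.
Apply epenthesis: vozgatsuggu → vozegatsugegu.

vozegatsugegu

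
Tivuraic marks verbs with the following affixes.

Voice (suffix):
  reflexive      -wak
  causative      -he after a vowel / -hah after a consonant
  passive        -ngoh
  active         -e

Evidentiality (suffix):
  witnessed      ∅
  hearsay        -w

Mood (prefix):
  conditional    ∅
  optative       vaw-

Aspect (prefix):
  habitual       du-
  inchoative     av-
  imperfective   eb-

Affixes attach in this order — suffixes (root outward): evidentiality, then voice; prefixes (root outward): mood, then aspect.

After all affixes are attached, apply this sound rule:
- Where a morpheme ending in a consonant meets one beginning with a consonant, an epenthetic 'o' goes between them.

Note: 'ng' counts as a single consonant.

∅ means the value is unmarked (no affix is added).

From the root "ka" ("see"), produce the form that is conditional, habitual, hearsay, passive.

dukawongoh

Attach evidentiality hearsay -w → kaw.
mood = conditional: zero marking, form stays kaw.
Attach voice passive -ngoh → kawngoh.
Attach aspect habitual du- → dukawngoh.
Apply epenthesis: dukawngoh → dukawongoh.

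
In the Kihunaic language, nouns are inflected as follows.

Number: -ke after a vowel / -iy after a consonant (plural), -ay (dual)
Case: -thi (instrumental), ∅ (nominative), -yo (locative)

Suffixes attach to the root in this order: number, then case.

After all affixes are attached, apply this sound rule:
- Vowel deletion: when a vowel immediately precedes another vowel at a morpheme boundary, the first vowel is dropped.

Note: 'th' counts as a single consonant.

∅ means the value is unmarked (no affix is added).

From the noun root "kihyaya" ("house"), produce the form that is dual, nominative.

Attach number dual -ay → kihyayaay.
case = nominative: zero marking, form stays kihyayaay.
Apply vowel deletion: kihyayaay → kihyayay.

kihyayay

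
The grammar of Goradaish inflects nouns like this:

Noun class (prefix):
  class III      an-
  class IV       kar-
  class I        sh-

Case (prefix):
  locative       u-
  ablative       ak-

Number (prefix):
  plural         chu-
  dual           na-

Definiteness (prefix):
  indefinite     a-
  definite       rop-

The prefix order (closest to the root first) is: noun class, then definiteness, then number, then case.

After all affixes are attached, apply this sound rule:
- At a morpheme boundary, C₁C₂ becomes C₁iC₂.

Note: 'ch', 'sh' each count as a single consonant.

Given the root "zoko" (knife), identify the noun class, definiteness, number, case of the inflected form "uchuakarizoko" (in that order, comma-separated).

class IV, indefinite, plural, locative

Segment: u-chu-a-kar-zoko.
noun class: kar- → class IV.
definiteness: a- → indefinite.
number: chu- → plural.
case: u- → locative.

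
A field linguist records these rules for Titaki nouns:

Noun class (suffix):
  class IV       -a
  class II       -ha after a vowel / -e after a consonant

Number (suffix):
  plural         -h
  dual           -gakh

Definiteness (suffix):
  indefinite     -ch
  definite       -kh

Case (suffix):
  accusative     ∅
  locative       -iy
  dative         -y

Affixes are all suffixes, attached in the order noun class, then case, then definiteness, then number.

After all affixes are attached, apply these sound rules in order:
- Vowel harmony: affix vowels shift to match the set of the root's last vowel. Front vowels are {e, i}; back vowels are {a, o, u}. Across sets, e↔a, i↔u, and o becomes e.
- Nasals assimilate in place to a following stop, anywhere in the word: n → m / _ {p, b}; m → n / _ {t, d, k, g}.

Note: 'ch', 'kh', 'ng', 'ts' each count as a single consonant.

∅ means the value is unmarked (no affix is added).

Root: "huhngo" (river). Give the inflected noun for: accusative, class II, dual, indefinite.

huhngohachgakh

Attach noun class class II -ha (after vowel 'o') → huhngoha.
case = accusative: zero marking, form stays huhngoha.
Attach definiteness indefinite -ch → huhngohach.
Attach number dual -gakh → huhngohachgakh.
Vowel harmony: no change.
Nasal assimilation: no change.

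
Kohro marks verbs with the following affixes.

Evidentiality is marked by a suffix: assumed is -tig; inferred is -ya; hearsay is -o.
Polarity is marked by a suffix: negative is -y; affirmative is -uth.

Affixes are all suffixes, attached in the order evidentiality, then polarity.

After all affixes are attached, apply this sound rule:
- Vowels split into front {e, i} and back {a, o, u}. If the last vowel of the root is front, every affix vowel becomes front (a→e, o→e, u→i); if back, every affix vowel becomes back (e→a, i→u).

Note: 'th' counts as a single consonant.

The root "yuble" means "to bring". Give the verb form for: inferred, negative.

Attach evidentiality inferred -ya → yubleya.
Attach polarity negative -y → yubleyay.
Apply vowel harmony: yubleyay → yubleyey.

yubleyey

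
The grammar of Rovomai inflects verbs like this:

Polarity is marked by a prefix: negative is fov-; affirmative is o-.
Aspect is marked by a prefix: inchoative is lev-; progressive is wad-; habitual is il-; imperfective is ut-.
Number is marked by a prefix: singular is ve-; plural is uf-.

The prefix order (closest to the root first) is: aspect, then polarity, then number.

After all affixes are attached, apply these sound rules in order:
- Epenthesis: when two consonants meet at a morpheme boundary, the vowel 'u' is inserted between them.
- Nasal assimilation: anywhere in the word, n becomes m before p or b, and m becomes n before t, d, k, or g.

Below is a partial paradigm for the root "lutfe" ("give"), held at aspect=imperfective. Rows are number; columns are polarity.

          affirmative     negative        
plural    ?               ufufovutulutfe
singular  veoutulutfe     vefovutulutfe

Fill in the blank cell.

Attach aspect imperfective ut- → utlutfe.
Attach polarity affirmative o- → outlutfe.
Attach number plural uf- → ufoutlutfe.
Apply epenthesis: ufoutlutfe → ufoutulutfe.
Nasal assimilation: no change.

ufoutulutfe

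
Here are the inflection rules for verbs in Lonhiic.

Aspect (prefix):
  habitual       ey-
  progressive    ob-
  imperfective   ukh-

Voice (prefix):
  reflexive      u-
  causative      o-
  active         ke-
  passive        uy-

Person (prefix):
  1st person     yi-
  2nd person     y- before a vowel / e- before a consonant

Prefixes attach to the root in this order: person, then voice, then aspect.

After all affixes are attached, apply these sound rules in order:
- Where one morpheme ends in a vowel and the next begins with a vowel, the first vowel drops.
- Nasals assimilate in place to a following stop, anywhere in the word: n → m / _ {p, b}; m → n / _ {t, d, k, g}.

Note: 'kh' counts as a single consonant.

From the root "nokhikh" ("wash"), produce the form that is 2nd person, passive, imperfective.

Attach person 2nd person e- (before consonant 'n') → enokhikh.
Attach voice passive uy- → uyenokhikh.
Attach aspect imperfective ukh- → ukhuyenokhikh.
Vowel deletion: no change.
Nasal assimilation: no change.

ukhuyenokhikh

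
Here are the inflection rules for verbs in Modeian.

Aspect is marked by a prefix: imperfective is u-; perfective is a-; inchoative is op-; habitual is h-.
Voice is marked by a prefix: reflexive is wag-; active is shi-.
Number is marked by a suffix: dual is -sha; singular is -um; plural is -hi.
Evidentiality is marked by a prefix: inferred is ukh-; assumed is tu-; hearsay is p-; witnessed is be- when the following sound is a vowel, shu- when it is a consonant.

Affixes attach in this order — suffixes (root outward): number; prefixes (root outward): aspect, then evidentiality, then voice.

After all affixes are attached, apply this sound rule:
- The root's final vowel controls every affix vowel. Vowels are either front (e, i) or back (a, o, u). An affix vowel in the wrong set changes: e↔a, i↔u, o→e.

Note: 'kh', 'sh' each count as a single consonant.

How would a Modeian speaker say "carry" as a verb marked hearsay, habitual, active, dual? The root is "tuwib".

shiphtuwibshe

Attach aspect habitual h- → htuwib.
Attach number dual -sha → htuwibsha.
Attach evidentiality hearsay p- → phtuwibsha.
Attach voice active shi- → shiphtuwibsha.
Apply vowel harmony: shiphtuwibsha → shiphtuwibshe.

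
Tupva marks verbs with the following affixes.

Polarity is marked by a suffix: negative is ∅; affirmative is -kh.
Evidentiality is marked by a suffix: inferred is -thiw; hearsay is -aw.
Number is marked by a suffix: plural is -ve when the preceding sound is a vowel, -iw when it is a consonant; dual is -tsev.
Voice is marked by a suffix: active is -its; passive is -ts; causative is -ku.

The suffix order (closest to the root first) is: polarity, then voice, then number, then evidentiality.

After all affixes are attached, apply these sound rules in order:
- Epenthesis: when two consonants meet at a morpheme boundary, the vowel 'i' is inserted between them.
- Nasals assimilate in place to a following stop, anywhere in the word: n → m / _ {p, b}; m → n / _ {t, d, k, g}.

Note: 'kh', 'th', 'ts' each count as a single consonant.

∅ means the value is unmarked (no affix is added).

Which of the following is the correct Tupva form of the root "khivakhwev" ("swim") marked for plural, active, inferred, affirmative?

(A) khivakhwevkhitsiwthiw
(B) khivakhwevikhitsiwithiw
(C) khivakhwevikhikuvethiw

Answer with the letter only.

B

Attach polarity affirmative -kh → khivakhwevkh.
Attach voice active -its → khivakhwevkhits.
Attach number plural -iw (after consonant 'ts') → khivakhwevkhitsiw.
Attach evidentiality inferred -thiw → khivakhwevkhitsiwthiw.
Apply epenthesis: khivakhwevkhitsiwthiw → khivakhwevikhitsiwithiw.
Nasal assimilation: no change.
So the correct form is khivakhwevikhitsiwithiw, option (B).
(C) khivakhwevikhikuvethiw is wrong: it uses causative instead of active for voice.
(A) khivakhwevkhitsiwthiw is wrong: it fails to apply the sound rule(s).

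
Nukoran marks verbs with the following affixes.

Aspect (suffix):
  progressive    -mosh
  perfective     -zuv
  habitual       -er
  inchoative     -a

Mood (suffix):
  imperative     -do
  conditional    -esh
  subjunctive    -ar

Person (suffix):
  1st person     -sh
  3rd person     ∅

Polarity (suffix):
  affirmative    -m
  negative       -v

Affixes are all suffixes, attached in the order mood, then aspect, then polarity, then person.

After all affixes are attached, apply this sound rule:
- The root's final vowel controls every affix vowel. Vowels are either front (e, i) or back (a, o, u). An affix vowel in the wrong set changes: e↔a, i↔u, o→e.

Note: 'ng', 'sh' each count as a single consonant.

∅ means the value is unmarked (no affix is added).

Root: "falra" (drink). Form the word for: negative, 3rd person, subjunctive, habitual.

Attach mood subjunctive -ar → falraar.
Attach aspect habitual -er → falraarer.
Attach polarity negative -v → falraarerv.
person = 3rd person: zero marking, form stays falraarerv.
Apply vowel harmony: falraarerv → falraararv.

falraararv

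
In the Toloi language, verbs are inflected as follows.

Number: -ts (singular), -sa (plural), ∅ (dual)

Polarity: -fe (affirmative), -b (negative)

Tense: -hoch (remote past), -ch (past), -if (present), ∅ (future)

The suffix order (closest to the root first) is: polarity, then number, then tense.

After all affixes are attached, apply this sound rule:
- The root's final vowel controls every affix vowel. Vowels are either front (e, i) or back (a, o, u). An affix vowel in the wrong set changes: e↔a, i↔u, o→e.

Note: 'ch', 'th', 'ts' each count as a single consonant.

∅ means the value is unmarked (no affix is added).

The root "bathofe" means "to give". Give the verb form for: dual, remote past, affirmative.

bathofefehech

Attach polarity affirmative -fe → bathofefe.
number = dual: zero marking, form stays bathofefe.
Attach tense remote past -hoch → bathofefehoch.
Apply vowel harmony: bathofefehoch → bathofefehech.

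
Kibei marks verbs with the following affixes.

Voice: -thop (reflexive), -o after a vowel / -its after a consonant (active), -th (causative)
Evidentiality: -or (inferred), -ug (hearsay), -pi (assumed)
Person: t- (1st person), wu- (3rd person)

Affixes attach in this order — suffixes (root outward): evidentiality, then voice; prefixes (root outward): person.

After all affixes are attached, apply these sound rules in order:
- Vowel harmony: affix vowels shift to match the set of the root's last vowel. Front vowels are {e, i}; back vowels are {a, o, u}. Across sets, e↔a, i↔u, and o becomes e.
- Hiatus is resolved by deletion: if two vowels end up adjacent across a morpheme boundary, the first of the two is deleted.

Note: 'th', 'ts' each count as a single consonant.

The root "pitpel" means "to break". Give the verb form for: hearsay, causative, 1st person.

Attach evidentiality hearsay -ug → pitpelug.
Attach person 1st person t- → tpitpelug.
Attach voice causative -th → tpitpelugth.
Apply vowel harmony: tpitpelugth → tpitpeligth.
Vowel deletion: no change.

tpitpeligth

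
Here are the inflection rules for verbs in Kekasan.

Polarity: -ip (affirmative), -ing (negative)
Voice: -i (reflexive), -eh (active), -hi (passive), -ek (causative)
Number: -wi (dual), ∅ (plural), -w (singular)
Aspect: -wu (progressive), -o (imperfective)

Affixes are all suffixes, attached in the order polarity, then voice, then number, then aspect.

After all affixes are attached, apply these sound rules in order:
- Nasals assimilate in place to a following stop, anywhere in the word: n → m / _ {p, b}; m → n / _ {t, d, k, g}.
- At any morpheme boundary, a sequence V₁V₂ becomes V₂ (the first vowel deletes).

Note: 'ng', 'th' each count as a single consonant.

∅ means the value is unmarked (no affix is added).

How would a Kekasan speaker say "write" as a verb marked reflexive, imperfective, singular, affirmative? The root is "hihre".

Attach polarity affirmative -ip → hihreip.
Attach voice reflexive -i → hihreipi.
Attach number singular -w → hihreipiw.
Attach aspect imperfective -o → hihreipiwo.
Nasal assimilation: no change.
Apply vowel deletion: hihreipiwo → hihripiwo.

hihripiwo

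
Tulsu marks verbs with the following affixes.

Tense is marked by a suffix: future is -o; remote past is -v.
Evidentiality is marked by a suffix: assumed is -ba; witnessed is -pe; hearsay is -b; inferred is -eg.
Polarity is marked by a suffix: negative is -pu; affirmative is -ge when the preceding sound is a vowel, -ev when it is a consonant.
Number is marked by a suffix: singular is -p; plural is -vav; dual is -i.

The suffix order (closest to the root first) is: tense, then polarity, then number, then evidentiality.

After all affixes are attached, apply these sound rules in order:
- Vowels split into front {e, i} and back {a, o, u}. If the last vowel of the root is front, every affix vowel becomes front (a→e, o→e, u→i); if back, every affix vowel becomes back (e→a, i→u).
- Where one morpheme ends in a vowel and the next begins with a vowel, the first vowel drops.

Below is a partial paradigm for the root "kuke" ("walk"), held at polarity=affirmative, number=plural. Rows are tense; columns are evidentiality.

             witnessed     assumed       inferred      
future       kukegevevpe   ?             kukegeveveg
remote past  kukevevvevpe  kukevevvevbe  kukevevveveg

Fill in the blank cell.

kukegevevbe

Attach tense future -o → kukeo.
Attach polarity affirmative -ge (after vowel 'o') → kukeoge.
Attach number plural -vav → kukeogevav.
Attach evidentiality assumed -ba → kukeogevavba.
Apply vowel harmony: kukeogevavba → kukeegevevbe.
Apply vowel deletion: kukeegevevbe → kukegevevbe.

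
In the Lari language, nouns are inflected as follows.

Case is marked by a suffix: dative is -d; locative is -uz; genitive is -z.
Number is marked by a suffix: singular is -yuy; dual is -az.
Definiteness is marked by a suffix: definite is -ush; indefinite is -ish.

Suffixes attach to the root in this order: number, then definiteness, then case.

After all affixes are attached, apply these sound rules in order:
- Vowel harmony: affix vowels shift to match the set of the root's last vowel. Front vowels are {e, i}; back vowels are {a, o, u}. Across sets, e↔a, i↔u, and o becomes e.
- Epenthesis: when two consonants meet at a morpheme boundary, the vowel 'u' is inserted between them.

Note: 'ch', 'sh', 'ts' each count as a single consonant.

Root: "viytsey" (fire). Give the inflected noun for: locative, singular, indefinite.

Attach number singular -yuy → viytseyyuy.
Attach definiteness indefinite -ish → viytseyyuyish.
Attach case locative -uz → viytseyyuyishuz.
Apply vowel harmony: viytseyyuyishuz → viytseyyiyishiz.
Apply epenthesis: viytseyyiyishiz → viytseyuyiyishiz.

viytseyuyiyishiz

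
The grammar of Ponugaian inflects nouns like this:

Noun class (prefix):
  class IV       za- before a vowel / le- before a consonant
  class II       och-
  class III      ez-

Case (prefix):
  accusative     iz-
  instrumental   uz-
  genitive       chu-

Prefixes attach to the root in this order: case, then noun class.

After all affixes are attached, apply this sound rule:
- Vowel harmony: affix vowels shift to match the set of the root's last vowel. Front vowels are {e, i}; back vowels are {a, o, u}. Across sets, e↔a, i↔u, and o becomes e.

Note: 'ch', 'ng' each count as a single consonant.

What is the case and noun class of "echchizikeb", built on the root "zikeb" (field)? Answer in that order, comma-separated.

Segment: och-chu-zikeb.
case: chu- → genitive.
noun class: och- → class II.

genitive, class II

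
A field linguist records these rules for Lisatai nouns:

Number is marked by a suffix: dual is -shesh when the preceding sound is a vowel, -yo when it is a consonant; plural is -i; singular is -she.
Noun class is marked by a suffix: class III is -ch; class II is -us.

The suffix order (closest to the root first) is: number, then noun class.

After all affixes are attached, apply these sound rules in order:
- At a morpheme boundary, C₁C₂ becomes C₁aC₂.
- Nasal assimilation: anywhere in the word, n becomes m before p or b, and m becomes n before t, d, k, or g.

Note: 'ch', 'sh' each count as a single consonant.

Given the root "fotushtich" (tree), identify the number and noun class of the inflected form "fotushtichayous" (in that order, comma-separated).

dual, class II

Segment: fotushtich-yo-us.
number: -shesh/yo → dual.
noun class: -us → class II.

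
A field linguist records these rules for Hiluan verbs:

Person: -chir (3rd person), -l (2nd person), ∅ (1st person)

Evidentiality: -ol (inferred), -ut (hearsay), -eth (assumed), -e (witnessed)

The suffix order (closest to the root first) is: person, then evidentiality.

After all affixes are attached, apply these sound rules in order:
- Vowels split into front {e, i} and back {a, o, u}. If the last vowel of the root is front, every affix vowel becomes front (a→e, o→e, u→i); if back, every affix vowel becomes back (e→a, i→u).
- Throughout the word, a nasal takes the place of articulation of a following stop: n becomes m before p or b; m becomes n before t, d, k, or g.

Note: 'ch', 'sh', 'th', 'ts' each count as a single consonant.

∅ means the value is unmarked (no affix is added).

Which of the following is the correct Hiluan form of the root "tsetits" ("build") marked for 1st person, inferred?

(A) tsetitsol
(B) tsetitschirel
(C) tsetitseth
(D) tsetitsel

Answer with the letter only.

D

person = 1st person: zero marking, form stays tsetits.
Attach evidentiality inferred -ol → tsetitsol.
Apply vowel harmony: tsetitsol → tsetitsel.
Nasal assimilation: no change.
So the correct form is tsetitsel, option (D).
(A) tsetitsol is wrong: it fails to apply the sound rule(s).
(B) tsetitschirel is wrong: it uses 3rd person instead of 1st person for person.
(C) tsetitseth is wrong: it uses assumed instead of inferred for evidentiality.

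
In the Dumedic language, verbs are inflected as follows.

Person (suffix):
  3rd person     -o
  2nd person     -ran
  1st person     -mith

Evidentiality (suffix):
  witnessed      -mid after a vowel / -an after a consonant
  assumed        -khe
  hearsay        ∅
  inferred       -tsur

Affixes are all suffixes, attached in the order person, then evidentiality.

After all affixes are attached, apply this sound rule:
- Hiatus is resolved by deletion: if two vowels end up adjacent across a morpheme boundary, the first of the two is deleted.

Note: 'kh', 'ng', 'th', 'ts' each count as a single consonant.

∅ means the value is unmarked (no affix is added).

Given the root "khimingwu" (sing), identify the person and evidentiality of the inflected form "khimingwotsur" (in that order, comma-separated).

3rd person, inferred

Segment: khimingwu-o-tsur.
person: -o → 3rd person.
evidentiality: -tsur → inferred.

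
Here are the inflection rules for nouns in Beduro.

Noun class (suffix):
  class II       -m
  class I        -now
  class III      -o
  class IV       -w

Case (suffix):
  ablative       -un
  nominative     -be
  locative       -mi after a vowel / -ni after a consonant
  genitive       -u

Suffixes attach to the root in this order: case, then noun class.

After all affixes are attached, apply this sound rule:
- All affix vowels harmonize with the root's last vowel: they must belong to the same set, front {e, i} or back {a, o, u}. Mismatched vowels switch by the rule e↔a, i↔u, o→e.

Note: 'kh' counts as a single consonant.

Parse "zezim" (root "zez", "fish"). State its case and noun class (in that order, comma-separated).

Segment: zez-u-m.
case: -u → genitive.
noun class: -m → class II.

genitive, class II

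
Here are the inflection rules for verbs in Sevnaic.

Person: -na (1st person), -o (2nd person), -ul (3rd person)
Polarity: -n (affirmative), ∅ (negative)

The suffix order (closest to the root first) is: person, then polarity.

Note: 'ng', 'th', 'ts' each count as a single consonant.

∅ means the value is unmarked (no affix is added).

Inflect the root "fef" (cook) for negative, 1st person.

Attach person 1st person -na → fefna.
polarity = negative: zero marking, form stays fefna.

fefna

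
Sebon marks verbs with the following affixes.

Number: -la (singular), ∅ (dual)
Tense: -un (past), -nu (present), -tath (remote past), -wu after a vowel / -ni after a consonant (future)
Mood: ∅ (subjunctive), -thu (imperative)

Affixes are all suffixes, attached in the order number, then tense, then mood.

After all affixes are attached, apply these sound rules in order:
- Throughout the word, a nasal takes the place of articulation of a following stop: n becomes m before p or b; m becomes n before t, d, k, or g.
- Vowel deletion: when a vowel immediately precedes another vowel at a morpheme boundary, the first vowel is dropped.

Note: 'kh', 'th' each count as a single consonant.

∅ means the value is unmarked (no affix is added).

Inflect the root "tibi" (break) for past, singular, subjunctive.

Attach number singular -la → tibila.
Attach tense past -un → tibilaun.
mood = subjunctive: zero marking, form stays tibilaun.
Nasal assimilation: no change.
Apply vowel deletion: tibilaun → tibilun.

tibilun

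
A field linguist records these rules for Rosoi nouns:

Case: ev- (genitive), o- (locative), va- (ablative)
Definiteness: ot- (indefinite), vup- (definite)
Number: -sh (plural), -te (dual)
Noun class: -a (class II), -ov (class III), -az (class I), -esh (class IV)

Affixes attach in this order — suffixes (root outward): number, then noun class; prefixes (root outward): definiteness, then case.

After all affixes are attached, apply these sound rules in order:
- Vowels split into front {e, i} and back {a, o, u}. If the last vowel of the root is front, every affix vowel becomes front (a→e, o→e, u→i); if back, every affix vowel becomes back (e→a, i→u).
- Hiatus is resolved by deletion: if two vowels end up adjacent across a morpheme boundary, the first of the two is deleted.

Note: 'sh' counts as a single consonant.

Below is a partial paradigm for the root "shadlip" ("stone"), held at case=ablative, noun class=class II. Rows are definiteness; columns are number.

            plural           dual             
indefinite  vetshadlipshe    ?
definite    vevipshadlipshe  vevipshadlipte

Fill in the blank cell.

vetshadlipte

Attach number dual -te → shadlipte.
Attach definiteness indefinite ot- → otshadlipte.
Attach case ablative va- → vaotshadlipte.
Attach noun class class II -a → vaotshadliptea.
Apply vowel harmony: vaotshadliptea → veetshadliptee.
Apply vowel deletion: veetshadliptee → vetshadlipte.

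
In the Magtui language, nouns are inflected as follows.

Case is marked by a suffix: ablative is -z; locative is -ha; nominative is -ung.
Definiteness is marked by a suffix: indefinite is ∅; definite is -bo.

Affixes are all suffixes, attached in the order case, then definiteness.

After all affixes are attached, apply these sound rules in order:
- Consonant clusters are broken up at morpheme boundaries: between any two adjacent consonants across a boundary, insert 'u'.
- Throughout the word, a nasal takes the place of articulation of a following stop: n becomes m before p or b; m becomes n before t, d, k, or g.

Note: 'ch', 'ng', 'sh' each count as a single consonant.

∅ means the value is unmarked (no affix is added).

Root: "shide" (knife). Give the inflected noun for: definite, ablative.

Attach case ablative -z → shidez.
Attach definiteness definite -bo → shidezbo.
Apply epenthesis: shidezbo → shidezubo.
Nasal assimilation: no change.

shidezubo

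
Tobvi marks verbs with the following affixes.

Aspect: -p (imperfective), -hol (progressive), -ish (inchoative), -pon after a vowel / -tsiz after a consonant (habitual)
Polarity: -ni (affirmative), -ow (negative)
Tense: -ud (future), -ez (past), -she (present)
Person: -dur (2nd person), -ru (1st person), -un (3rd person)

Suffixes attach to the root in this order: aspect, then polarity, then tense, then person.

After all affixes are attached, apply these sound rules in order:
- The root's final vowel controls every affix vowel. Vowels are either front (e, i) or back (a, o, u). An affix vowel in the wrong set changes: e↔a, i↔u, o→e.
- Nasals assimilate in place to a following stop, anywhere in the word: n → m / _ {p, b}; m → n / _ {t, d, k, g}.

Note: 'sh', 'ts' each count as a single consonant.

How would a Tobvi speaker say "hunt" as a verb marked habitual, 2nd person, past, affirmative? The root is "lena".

lenaponnuazdur

Attach aspect habitual -pon (after vowel 'a') → lenapon.
Attach polarity affirmative -ni → lenaponni.
Attach tense past -ez → lenaponniez.
Attach person 2nd person -dur → lenaponniezdur.
Apply vowel harmony: lenaponniezdur → lenaponnuazdur.
Nasal assimilation: no change.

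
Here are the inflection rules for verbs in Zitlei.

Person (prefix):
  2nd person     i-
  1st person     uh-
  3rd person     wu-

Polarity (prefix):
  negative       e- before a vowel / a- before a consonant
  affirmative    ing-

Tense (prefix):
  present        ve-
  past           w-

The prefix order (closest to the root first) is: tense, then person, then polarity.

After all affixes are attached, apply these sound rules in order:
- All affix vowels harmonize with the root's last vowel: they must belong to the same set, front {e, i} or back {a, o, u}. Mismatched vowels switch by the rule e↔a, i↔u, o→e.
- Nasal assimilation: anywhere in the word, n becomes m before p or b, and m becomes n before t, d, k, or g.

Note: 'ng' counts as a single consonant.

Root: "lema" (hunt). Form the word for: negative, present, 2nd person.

Attach tense present ve- → velema.
Attach person 2nd person i- → ivelema.
Attach polarity negative e- (before vowel 'i') → eivelema.
Apply vowel harmony: eivelema → auvalema.
Nasal assimilation: no change.

auvalema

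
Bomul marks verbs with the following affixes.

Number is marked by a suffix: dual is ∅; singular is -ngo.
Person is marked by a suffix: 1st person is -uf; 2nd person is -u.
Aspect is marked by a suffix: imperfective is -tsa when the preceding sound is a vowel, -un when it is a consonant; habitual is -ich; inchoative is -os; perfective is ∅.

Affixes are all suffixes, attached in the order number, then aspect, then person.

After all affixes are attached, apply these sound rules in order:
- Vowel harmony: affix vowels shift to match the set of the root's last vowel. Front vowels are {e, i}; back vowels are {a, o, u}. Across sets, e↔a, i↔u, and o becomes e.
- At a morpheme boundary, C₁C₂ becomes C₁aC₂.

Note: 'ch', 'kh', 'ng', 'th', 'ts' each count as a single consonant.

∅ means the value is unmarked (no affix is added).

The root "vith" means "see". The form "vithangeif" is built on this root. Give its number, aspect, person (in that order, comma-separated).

Segment: vith-ngo-uf.
number: -ngo → singular.
aspect: ∅ → perfective.
person: -uf → 1st person.

singular, perfective, 1st person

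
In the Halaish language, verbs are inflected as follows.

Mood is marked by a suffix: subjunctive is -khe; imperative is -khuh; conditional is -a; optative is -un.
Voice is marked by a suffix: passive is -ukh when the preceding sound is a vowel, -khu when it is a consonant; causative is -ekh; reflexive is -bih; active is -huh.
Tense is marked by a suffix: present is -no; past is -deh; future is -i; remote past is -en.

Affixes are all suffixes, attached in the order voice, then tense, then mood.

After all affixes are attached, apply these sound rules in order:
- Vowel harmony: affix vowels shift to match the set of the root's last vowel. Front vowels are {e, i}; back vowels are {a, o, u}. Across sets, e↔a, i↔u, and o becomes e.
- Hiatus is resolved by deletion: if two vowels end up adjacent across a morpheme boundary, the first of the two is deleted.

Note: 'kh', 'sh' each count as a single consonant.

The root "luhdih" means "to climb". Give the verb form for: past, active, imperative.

luhdihhihdehkhih

Attach voice active -huh → luhdihhuh.
Attach tense past -deh → luhdihhuhdeh.
Attach mood imperative -khuh → luhdihhuhdehkhuh.
Apply vowel harmony: luhdihhuhdehkhuh → luhdihhihdehkhih.
Vowel deletion: no change.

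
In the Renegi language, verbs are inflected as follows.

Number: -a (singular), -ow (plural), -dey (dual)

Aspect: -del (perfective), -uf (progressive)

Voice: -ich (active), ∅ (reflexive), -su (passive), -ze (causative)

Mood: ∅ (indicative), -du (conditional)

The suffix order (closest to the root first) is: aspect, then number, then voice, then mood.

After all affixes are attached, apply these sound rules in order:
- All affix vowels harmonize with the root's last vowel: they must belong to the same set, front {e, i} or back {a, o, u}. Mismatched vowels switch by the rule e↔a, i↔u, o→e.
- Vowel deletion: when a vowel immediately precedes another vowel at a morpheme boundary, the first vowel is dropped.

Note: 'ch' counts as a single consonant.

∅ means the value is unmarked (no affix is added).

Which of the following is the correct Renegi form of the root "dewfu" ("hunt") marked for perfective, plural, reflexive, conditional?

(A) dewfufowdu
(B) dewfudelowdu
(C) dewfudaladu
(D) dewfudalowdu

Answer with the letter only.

D

Attach aspect perfective -del → dewfudel.
Attach number plural -ow → dewfudelow.
voice = reflexive: zero marking, form stays dewfudelow.
Attach mood conditional -du → dewfudelowdu.
Apply vowel harmony: dewfudelowdu → dewfudalowdu.
Vowel deletion: no change.
So the correct form is dewfudalowdu, option (D).
(A) dewfufowdu is wrong: it uses progressive instead of perfective for aspect.
(B) dewfudelowdu is wrong: it fails to apply the sound rule(s).
(C) dewfudaladu is wrong: it uses singular instead of plural for number.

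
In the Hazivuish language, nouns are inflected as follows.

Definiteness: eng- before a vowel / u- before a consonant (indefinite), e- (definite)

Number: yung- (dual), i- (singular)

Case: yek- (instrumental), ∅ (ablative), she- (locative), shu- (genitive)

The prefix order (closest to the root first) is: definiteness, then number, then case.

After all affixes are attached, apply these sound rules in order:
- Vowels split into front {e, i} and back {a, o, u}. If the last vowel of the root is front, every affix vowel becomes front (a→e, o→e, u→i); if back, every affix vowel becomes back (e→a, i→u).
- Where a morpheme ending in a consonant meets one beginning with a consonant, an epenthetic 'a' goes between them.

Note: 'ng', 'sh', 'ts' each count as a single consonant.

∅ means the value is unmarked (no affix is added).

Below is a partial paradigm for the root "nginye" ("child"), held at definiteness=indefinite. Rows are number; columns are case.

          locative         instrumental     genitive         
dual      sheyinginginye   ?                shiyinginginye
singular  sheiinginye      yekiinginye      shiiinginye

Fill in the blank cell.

Attach definiteness indefinite u- (before consonant 'ng') → unginye.
Attach number dual yung- → yungunginye.
Attach case instrumental yek- → yekyungunginye.
Apply vowel harmony: yekyungunginye → yekyinginginye.
Apply epenthesis: yekyinginginye → yekayinginginye.

yekayinginginye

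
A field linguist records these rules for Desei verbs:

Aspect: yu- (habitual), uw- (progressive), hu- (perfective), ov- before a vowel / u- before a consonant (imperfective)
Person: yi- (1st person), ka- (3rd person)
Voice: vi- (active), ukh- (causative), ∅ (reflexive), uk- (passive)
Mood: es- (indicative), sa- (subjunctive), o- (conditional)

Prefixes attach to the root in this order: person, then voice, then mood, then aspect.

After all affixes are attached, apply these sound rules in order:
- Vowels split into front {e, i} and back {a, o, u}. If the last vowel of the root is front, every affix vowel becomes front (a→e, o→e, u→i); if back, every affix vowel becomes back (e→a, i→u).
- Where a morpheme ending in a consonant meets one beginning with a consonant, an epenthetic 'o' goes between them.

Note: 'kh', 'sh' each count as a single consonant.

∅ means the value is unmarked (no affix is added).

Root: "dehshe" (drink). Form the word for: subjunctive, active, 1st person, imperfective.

iseviyidehshe

Attach person 1st person yi- → yidehshe.
Attach voice active vi- → viyidehshe.
Attach mood subjunctive sa- → saviyidehshe.
Attach aspect imperfective u- (before consonant 's') → usaviyidehshe.
Apply vowel harmony: usaviyidehshe → iseviyidehshe.
Epenthesis: no change.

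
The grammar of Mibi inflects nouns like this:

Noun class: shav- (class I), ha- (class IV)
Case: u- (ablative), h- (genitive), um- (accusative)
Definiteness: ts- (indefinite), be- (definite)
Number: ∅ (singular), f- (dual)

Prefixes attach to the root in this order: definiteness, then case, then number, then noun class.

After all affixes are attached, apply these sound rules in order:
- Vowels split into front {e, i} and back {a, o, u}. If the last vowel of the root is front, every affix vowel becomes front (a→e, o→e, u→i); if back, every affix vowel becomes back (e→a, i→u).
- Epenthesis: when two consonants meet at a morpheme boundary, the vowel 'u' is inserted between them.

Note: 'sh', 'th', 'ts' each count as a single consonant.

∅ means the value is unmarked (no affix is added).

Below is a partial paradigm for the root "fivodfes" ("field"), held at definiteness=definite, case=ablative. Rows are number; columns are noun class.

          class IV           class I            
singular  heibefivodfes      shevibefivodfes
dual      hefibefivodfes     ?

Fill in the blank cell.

shevufibefivodfes

Attach definiteness definite be- → befivodfes.
Attach case ablative u- → ubefivodfes.
Attach number dual f- → fubefivodfes.
Attach noun class class I shav- → shavfubefivodfes.
Apply vowel harmony: shavfubefivodfes → shevfibefivodfes.
Apply epenthesis: shevfibefivodfes → shevufibefivodfes.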